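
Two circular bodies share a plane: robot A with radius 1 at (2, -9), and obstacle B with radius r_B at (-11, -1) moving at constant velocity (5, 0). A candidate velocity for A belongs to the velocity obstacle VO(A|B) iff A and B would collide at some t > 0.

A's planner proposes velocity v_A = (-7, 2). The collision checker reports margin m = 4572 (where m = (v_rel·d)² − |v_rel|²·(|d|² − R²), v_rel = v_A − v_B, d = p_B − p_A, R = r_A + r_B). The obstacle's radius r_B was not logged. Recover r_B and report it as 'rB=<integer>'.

m = 4572
d = (-13, 8);  v_rel = (-12, 2),  |v_rel|² = 148
v_rel×d = (-12)·(8) − (2)·(-13) = -70
since m = R²·148 − (-70)²:  R² = (4900 + 4572) / 148 = 64
R = √64 = 8  ⇒  r_B = 8 − 1 = 7

rB=7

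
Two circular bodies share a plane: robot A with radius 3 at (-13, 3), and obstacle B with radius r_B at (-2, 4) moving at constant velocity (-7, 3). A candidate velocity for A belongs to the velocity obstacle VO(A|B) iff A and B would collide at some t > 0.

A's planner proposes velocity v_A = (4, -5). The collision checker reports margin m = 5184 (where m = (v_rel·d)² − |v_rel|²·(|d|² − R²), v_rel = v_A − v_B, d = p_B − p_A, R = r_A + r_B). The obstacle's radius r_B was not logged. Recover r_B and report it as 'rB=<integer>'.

m = 5184
d = (11, 1);  v_rel = (11, -8),  |v_rel|² = 185
v_rel×d = (11)·(1) − (-8)·(11) = 99
since m = R²·185 − 99²:  R² = (9801 + 5184) / 185 = 81
R = √81 = 9  ⇒  r_B = 9 − 3 = 6

rB=6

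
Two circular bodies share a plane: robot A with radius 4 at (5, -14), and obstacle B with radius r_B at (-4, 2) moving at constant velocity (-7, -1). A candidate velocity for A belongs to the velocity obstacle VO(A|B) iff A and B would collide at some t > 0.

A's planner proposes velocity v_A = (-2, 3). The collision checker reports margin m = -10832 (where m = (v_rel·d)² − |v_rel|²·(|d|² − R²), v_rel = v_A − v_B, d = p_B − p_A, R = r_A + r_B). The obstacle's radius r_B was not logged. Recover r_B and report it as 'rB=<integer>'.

m = -10832
d = (-9, 16);  v_rel = (5, 4),  |v_rel|² = 41
v_rel×d = (5)·(16) − (4)·(-9) = 116
since m = R²·41 − 116²:  R² = (13456 + -10832) / 41 = 64
R = √64 = 8  ⇒  r_B = 8 − 4 = 4

rB=4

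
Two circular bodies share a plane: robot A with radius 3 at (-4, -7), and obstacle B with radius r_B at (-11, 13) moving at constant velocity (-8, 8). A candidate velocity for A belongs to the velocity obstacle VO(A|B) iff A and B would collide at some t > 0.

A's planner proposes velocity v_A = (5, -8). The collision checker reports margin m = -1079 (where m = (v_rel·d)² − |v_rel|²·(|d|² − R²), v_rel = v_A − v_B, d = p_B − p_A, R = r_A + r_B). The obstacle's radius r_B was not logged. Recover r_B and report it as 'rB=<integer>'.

m = -1079
d = (-7, 20);  v_rel = (13, -16),  |v_rel|² = 425
v_rel×d = (13)·(20) − (-16)·(-7) = 148
since m = R²·425 − 148²:  R² = (21904 + -1079) / 425 = 49
R = √49 = 7  ⇒  r_B = 7 − 3 = 4

rB=4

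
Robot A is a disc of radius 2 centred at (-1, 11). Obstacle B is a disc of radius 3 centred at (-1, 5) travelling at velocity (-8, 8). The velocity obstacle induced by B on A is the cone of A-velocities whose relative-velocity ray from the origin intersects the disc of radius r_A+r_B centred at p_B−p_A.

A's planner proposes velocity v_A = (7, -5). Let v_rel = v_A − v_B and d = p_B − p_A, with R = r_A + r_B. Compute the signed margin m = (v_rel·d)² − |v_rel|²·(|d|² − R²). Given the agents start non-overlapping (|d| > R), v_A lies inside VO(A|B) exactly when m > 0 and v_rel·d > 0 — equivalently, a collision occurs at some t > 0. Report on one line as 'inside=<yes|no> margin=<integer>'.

d = (0, -6),  |d|² = 36;  R = 2+3 = 5,  c = 36−5² = 11
v_rel = (15, -13),  |v_rel|² = 394;  v_rel·d = (15)·(0) + (-13)·(-6) = 78
394·t² − 156·t + 11 = 0  ⇒  m = 78² − 394·11 = 1750
m = 1750 > 0,  v_rel·d = 78 > 0  ⇒  inside

inside=yes margin=1750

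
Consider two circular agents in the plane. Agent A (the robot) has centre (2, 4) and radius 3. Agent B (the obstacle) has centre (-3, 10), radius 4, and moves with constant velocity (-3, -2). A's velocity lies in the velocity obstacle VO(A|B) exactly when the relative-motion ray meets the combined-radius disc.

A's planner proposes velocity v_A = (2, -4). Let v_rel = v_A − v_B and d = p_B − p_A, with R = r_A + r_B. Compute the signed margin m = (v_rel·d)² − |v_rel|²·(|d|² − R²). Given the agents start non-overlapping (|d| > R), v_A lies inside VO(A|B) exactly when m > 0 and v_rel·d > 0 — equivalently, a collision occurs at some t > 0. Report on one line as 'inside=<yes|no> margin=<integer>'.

d = (-5, 6),  |d|² = 61;  R = 3+4 = 7,  c = 61−7² = 12
v_rel = (5, -2),  |v_rel|² = 29;  v_rel·d = (5)·(-5) + (-2)·(6) = -37
29·t² + 74·t + 12 = 0  ⇒  m = (-37)² − 29·12 = 1021
m = 1021 > 0,  v_rel·d = -37 < 0  ⇒  outside

inside=no margin=1021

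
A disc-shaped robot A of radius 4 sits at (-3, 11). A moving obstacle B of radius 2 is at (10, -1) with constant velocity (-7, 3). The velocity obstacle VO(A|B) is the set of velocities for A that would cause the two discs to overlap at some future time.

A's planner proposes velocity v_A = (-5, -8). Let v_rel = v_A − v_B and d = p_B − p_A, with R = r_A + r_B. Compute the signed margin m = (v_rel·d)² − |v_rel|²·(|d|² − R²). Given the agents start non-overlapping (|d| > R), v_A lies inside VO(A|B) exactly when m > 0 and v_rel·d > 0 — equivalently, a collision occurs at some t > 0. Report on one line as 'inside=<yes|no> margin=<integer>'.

d = (13, -12),  |d|² = 313;  R = 4+2 = 6,  c = 313−6² = 277
v_rel = (2, -11),  |v_rel|² = 125;  v_rel·d = (2)·(13) + (-11)·(-12) = 158
125·t² − 316·t + 277 = 0  ⇒  m = 158² − 125·277 = -9661
m = -9661 < 0,  v_rel·d = 158 > 0  ⇒  outside

inside=no margin=-9661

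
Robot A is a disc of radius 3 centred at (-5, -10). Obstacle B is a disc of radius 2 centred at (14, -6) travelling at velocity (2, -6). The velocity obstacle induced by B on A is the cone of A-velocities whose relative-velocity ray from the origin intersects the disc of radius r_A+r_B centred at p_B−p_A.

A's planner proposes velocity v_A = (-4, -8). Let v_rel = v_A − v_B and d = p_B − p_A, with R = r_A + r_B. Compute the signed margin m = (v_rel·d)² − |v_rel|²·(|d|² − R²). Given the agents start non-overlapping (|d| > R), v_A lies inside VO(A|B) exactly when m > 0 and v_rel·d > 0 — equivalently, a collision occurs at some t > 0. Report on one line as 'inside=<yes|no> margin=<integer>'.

d = (19, 4),  |d|² = 377;  R = 3+2 = 5,  c = 377−5² = 352
v_rel = (-6, -2),  |v_rel|² = 40;  v_rel·d = (-6)·(19) + (-2)·(4) = -122
40·t² + 244·t + 352 = 0  ⇒  m = (-122)² − 40·352 = 804
m = 804 > 0,  v_rel·d = -122 < 0  ⇒  outside

inside=no margin=804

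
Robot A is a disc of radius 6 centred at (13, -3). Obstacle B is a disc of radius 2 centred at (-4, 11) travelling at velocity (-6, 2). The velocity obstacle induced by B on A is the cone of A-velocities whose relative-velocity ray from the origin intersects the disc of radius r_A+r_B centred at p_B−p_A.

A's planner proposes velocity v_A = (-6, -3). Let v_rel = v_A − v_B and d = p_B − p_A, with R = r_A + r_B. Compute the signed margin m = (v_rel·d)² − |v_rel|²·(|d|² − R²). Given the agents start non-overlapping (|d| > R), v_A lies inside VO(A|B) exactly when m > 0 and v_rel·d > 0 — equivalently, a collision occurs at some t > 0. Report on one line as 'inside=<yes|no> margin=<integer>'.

d = (-17, 14),  |d|² = 485;  R = 6+2 = 8,  c = 485−8² = 421
v_rel = (0, -5),  |v_rel|² = 25;  v_rel·d = (0)·(-17) + (-5)·(14) = -70
25·t² + 140·t + 421 = 0  ⇒  m = (-70)² − 25·421 = -5625
m = -5625 < 0,  v_rel·d = -70 < 0  ⇒  outside

inside=no margin=-5625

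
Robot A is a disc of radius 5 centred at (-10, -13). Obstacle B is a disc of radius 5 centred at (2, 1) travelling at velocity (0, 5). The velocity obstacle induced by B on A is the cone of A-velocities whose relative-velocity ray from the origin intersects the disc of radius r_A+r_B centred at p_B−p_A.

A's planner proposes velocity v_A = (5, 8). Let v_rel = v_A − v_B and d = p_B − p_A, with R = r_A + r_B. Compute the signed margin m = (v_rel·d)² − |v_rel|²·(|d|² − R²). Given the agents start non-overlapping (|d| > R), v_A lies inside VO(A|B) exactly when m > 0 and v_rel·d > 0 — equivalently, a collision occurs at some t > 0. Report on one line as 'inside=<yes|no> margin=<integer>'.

d = (12, 14),  |d|² = 340;  R = 5+5 = 10,  c = 340−10² = 240
v_rel = (5, 3),  |v_rel|² = 34;  v_rel·d = (5)·(12) + (3)·(14) = 102
34·t² − 204·t + 240 = 0  ⇒  m = 102² − 34·240 = 2244
m = 2244 > 0,  v_rel·d = 102 > 0  ⇒  inside

inside=yes margin=2244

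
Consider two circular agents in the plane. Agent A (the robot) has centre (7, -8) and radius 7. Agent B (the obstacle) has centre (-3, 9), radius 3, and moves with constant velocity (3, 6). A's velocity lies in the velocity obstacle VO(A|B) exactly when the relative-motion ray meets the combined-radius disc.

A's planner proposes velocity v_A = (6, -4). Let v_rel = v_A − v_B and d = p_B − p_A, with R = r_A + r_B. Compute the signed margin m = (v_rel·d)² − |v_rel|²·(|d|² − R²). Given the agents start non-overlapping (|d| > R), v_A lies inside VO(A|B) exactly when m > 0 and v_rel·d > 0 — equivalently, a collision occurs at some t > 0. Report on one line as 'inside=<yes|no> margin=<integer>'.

d = (-10, 17),  |d|² = 389;  R = 7+3 = 10,  c = 389−10² = 289
v_rel = (3, -10),  |v_rel|² = 109;  v_rel·d = (3)·(-10) + (-10)·(17) = -200
109·t² + 400·t + 289 = 0  ⇒  m = (-200)² − 109·289 = 8499
m = 8499 > 0,  v_rel·d = -200 < 0  ⇒  outside

inside=no margin=8499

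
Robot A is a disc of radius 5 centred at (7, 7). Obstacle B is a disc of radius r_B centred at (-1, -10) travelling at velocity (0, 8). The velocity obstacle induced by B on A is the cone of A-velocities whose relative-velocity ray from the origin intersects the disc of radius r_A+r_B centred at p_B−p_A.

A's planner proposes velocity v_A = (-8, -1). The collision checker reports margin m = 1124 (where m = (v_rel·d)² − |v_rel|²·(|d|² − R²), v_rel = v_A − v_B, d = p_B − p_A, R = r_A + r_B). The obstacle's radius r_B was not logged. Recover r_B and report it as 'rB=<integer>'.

m = 1124
d = (-8, -17);  v_rel = (-8, -9),  |v_rel|² = 145
v_rel×d = (-8)·(-17) − (-9)·(-8) = 64
since m = R²·145 − 64²:  R² = (4096 + 1124) / 145 = 36
R = √36 = 6  ⇒  r_B = 6 − 5 = 1

rB=1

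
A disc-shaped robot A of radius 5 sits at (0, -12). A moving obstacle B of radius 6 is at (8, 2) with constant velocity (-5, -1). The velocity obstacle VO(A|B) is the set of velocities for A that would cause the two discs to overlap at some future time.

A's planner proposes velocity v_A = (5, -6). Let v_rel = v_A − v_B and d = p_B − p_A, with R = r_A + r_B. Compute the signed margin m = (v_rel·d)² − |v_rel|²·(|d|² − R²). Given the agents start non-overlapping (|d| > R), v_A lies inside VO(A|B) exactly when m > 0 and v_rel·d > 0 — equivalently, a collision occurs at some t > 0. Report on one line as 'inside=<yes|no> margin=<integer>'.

d = (8, 14),  |d|² = 260;  R = 5+6 = 11,  c = 260−11² = 139
v_rel = (10, -5),  |v_rel|² = 125;  v_rel·d = (10)·(8) + (-5)·(14) = 10
125·t² − 20·t + 139 = 0  ⇒  m = 10² − 125·139 = -17275
m = -17275 < 0,  v_rel·d = 10 > 0  ⇒  outside

inside=no margin=-17275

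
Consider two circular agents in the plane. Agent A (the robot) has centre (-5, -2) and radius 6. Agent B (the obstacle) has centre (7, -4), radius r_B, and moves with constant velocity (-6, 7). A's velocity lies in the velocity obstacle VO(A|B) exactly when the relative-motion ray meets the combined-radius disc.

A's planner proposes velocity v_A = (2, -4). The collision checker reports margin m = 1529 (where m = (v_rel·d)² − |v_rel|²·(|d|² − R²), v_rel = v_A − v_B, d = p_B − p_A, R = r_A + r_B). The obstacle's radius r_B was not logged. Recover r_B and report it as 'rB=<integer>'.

m = 1529
d = (12, -2);  v_rel = (8, -11),  |v_rel|² = 185
v_rel×d = (8)·(-2) − (-11)·(12) = 116
since m = R²·185 − 116²:  R² = (13456 + 1529) / 185 = 81
R = √81 = 9  ⇒  r_B = 9 − 6 = 3

rB=3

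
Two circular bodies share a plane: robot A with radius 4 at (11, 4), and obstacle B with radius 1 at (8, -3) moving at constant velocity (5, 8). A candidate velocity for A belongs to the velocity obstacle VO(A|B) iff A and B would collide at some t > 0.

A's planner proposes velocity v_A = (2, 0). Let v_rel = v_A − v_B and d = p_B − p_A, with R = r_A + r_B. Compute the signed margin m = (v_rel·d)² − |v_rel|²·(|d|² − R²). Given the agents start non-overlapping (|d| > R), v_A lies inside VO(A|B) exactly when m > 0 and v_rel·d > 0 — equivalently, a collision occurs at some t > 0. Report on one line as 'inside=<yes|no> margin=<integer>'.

d = (-3, -7),  |d|² = 58;  R = 4+1 = 5,  c = 58−5² = 33
v_rel = (-3, -8),  |v_rel|² = 73;  v_rel·d = (-3)·(-3) + (-8)·(-7) = 65
73·t² − 130·t + 33 = 0  ⇒  m = 65² − 73·33 = 1816
m = 1816 > 0,  v_rel·d = 65 > 0  ⇒  inside

inside=yes margin=1816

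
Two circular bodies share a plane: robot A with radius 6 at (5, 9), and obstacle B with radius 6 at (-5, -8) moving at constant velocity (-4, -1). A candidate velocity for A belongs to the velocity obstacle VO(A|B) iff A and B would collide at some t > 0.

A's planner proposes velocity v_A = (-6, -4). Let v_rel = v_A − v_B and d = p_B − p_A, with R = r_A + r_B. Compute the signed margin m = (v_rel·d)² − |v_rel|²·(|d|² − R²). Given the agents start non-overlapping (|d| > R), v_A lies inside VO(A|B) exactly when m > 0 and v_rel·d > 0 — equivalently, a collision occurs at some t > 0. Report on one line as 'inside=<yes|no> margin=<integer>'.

d = (-10, -17),  |d|² = 389;  R = 6+6 = 12,  c = 389−12² = 245
v_rel = (-2, -3),  |v_rel|² = 13;  v_rel·d = (-2)·(-10) + (-3)·(-17) = 71
13·t² − 142·t + 245 = 0  ⇒  m = 71² − 13·245 = 1856
m = 1856 > 0,  v_rel·d = 71 > 0  ⇒  inside

inside=yes margin=1856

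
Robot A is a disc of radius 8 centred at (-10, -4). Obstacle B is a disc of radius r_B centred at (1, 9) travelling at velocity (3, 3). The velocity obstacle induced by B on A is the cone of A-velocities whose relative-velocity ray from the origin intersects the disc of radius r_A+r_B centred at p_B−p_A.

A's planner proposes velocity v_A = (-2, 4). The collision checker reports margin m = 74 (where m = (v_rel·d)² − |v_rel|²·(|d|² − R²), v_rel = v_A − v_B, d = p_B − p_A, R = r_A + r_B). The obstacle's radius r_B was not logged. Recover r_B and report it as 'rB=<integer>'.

m = 74
d = (11, 13);  v_rel = (-5, 1),  |v_rel|² = 26
v_rel×d = (-5)·(13) − (1)·(11) = -76
since m = R²·26 − (-76)²:  R² = (5776 + 74) / 26 = 225
R = √225 = 15  ⇒  r_B = 15 − 8 = 7

rB=7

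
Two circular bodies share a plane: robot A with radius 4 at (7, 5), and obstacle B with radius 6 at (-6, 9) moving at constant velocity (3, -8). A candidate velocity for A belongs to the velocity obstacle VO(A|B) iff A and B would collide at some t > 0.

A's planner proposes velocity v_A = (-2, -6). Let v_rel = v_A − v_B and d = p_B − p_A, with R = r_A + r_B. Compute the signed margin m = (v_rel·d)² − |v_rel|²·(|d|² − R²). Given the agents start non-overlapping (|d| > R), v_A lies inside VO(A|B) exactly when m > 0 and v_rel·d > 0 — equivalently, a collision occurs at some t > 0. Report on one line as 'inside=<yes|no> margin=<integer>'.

d = (-13, 4),  |d|² = 185;  R = 4+6 = 10,  c = 185−10² = 85
v_rel = (-5, 2),  |v_rel|² = 29;  v_rel·d = (-5)·(-13) + (2)·(4) = 73
29·t² − 146·t + 85 = 0  ⇒  m = 73² − 29·85 = 2864
m = 2864 > 0,  v_rel·d = 73 > 0  ⇒  inside

inside=yes margin=2864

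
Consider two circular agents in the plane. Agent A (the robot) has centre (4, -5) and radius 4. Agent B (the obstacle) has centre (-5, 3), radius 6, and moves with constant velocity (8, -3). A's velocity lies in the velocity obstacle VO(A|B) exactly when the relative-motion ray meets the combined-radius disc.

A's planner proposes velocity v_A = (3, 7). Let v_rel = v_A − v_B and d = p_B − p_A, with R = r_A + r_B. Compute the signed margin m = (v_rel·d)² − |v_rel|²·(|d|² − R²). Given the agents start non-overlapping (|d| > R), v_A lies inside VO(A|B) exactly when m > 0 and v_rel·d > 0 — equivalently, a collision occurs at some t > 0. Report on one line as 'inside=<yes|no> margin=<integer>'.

d = (-9, 8),  |d|² = 145;  R = 4+6 = 10,  c = 145−10² = 45
v_rel = (-5, 10),  |v_rel|² = 125;  v_rel·d = (-5)·(-9) + (10)·(8) = 125
125·t² − 250·t + 45 = 0  ⇒  m = 125² − 125·45 = 10000
m = 10000 > 0,  v_rel·d = 125 > 0  ⇒  inside

inside=yes margin=10000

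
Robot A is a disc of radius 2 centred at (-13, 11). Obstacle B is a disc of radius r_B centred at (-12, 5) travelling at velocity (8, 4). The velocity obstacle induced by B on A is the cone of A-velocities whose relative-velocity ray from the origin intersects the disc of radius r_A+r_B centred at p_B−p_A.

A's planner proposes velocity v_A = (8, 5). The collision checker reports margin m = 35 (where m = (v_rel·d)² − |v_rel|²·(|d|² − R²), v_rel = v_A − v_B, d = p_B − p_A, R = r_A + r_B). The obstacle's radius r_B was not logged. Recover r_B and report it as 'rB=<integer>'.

m = 35
d = (1, -6);  v_rel = (0, 1),  |v_rel|² = 1
v_rel×d = (0)·(-6) − (1)·(1) = -1
since m = R²·1 − (-1)²:  R² = (1 + 35) / 1 = 36
R = √36 = 6  ⇒  r_B = 6 − 2 = 4

rB=4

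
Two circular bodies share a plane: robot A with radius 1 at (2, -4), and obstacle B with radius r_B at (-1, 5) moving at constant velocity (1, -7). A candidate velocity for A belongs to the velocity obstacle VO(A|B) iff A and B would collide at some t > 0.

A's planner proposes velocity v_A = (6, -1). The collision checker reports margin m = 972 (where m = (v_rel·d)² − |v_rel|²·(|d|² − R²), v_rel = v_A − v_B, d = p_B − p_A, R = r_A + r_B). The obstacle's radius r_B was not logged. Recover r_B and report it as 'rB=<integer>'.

m = 972
d = (-3, 9);  v_rel = (5, 6),  |v_rel|² = 61
v_rel×d = (5)·(9) − (6)·(-3) = 63
since m = R²·61 − 63²:  R² = (3969 + 972) / 61 = 81
R = √81 = 9  ⇒  r_B = 9 − 1 = 8

rB=8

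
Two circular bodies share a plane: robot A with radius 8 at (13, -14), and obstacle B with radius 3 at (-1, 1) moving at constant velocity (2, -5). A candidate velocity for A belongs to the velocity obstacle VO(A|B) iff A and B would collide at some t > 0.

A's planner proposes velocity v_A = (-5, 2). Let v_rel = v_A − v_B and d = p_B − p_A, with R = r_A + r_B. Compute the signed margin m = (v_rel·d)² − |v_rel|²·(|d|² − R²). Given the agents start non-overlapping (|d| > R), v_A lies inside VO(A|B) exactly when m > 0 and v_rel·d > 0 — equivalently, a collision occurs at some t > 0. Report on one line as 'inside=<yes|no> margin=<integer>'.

d = (-14, 15),  |d|² = 421;  R = 8+3 = 11,  c = 421−11² = 300
v_rel = (-7, 7),  |v_rel|² = 98;  v_rel·d = (-7)·(-14) + (7)·(15) = 203
98·t² − 406·t + 300 = 0  ⇒  m = 203² − 98·300 = 11809
m = 11809 > 0,  v_rel·d = 203 > 0  ⇒  inside

inside=yes margin=11809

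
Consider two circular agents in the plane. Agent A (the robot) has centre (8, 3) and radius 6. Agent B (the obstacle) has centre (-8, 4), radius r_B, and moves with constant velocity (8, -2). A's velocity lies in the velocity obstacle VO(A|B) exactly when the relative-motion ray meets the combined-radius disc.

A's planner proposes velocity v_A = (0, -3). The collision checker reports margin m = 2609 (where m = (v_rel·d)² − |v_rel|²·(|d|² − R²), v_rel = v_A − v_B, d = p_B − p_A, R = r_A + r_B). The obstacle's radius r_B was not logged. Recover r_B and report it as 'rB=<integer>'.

m = 2609
d = (-16, 1);  v_rel = (-8, -1),  |v_rel|² = 65
v_rel×d = (-8)·(1) − (-1)·(-16) = -24
since m = R²·65 − (-24)²:  R² = (576 + 2609) / 65 = 49
R = √49 = 7  ⇒  r_B = 7 − 6 = 1

rB=1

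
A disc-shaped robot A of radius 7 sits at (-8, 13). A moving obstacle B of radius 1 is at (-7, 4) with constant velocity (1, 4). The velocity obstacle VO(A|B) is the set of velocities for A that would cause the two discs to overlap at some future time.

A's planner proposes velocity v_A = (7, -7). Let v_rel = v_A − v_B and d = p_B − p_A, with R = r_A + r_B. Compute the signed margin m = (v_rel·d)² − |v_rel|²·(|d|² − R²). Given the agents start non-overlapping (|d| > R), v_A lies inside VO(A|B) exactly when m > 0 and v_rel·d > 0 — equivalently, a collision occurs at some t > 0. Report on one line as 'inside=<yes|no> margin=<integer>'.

d = (1, -9),  |d|² = 82;  R = 7+1 = 8,  c = 82−8² = 18
v_rel = (6, -11),  |v_rel|² = 157;  v_rel·d = (6)·(1) + (-11)·(-9) = 105
157·t² − 210·t + 18 = 0  ⇒  m = 105² − 157·18 = 8199
m = 8199 > 0,  v_rel·d = 105 > 0  ⇒  inside

inside=yes margin=8199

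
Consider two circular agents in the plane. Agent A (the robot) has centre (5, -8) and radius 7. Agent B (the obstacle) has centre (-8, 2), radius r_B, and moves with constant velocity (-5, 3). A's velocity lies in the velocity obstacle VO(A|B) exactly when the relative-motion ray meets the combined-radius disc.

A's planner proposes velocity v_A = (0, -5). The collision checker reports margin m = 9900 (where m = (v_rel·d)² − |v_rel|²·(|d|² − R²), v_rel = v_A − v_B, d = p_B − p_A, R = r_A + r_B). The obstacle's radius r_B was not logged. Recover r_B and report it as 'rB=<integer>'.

m = 9900
d = (-13, 10);  v_rel = (5, -8),  |v_rel|² = 89
v_rel×d = (5)·(10) − (-8)·(-13) = -54
since m = R²·89 − (-54)²:  R² = (2916 + 9900) / 89 = 144
R = √144 = 12  ⇒  r_B = 12 − 7 = 5

rB=5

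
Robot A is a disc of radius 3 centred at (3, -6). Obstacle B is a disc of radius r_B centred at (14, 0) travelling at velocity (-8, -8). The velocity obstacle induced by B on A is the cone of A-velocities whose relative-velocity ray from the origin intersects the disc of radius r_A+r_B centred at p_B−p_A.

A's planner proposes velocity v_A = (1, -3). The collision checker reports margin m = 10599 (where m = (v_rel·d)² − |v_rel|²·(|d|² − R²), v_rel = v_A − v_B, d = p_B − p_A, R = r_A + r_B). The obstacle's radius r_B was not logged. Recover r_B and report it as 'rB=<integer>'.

m = 10599
d = (11, 6);  v_rel = (9, 5),  |v_rel|² = 106
v_rel×d = (9)·(6) − (5)·(11) = -1
since m = R²·106 − (-1)²:  R² = (1 + 10599) / 106 = 100
R = √100 = 10  ⇒  r_B = 10 − 3 = 7

rB=7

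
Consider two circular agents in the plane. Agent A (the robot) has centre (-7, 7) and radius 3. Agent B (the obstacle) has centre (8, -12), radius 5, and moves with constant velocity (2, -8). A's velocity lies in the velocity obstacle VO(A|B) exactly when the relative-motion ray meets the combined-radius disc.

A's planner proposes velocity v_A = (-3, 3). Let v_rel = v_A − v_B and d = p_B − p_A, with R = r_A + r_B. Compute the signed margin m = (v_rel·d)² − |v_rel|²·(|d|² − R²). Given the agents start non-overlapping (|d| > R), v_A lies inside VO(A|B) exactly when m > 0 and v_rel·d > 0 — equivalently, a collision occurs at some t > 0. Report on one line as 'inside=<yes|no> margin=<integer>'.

d = (15, -19),  |d|² = 586;  R = 3+5 = 8,  c = 586−8² = 522
v_rel = (-5, 11),  |v_rel|² = 146;  v_rel·d = (-5)·(15) + (11)·(-19) = -284
146·t² + 568·t + 522 = 0  ⇒  m = (-284)² − 146·522 = 4444
m = 4444 > 0,  v_rel·d = -284 < 0  ⇒  outside

inside=no margin=4444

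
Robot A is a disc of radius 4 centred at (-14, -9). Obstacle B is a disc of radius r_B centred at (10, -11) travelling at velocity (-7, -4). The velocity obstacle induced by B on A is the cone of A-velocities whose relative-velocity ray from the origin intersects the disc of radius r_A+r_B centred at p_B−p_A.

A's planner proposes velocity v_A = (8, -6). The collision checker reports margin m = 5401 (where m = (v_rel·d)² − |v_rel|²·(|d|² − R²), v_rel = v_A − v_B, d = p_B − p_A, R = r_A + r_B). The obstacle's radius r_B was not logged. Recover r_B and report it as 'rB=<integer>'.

m = 5401
d = (24, -2);  v_rel = (15, -2),  |v_rel|² = 229
v_rel×d = (15)·(-2) − (-2)·(24) = 18
since m = R²·229 − 18²:  R² = (324 + 5401) / 229 = 25
R = √25 = 5  ⇒  r_B = 5 − 4 = 1

rB=1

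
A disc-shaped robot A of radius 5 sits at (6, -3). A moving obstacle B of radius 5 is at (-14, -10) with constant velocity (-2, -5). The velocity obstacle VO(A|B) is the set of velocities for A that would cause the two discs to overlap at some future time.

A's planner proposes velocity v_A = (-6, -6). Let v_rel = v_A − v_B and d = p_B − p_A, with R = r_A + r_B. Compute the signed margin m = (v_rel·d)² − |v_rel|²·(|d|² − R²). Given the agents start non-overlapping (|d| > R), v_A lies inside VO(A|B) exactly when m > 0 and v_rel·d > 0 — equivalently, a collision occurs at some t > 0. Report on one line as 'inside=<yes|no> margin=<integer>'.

d = (-20, -7),  |d|² = 449;  R = 5+5 = 10,  c = 449−10² = 349
v_rel = (-4, -1),  |v_rel|² = 17;  v_rel·d = (-4)·(-20) + (-1)·(-7) = 87
17·t² − 174·t + 349 = 0  ⇒  m = 87² − 17·349 = 1636
m = 1636 > 0,  v_rel·d = 87 > 0  ⇒  inside

inside=yes margin=1636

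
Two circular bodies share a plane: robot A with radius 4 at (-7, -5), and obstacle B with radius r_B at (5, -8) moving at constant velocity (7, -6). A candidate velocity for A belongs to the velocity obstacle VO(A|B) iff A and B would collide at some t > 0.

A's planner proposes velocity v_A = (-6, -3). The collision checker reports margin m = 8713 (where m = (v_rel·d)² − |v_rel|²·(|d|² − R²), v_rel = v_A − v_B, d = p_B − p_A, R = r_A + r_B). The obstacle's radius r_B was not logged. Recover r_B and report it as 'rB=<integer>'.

m = 8713
d = (12, -3);  v_rel = (-13, 3),  |v_rel|² = 178
v_rel×d = (-13)·(-3) − (3)·(12) = 3
since m = R²·178 − 3²:  R² = (9 + 8713) / 178 = 49
R = √49 = 7  ⇒  r_B = 7 − 4 = 3

rB=3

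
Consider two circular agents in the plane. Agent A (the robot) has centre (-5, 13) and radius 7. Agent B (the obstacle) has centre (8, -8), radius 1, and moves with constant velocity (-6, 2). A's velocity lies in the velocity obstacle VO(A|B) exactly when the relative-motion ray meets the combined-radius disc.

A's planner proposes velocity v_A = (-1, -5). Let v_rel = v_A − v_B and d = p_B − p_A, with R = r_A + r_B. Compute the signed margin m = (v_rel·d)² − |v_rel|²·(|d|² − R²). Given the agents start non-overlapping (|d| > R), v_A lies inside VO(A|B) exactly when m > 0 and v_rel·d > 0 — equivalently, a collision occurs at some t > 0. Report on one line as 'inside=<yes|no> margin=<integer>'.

d = (13, -21),  |d|² = 610;  R = 7+1 = 8,  c = 610−8² = 546
v_rel = (5, -7),  |v_rel|² = 74;  v_rel·d = (5)·(13) + (-7)·(-21) = 212
74·t² − 424·t + 546 = 0  ⇒  m = 212² − 74·546 = 4540
m = 4540 > 0,  v_rel·d = 212 > 0  ⇒  inside

inside=yes margin=4540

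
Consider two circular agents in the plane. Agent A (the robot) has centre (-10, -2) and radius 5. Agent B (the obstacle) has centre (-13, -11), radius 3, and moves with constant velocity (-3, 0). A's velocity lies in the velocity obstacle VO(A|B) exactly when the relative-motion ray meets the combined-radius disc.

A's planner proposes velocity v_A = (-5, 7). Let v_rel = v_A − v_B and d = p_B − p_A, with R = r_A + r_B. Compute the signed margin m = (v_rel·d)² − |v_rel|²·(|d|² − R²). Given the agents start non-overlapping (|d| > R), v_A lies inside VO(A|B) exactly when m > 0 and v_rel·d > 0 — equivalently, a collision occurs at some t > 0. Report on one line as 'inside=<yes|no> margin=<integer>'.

d = (-3, -9),  |d|² = 90;  R = 5+3 = 8,  c = 90−8² = 26
v_rel = (-2, 7),  |v_rel|² = 53;  v_rel·d = (-2)·(-3) + (7)·(-9) = -57
53·t² + 114·t + 26 = 0  ⇒  m = (-57)² − 53·26 = 1871
m = 1871 > 0,  v_rel·d = -57 < 0  ⇒  outside

inside=no margin=1871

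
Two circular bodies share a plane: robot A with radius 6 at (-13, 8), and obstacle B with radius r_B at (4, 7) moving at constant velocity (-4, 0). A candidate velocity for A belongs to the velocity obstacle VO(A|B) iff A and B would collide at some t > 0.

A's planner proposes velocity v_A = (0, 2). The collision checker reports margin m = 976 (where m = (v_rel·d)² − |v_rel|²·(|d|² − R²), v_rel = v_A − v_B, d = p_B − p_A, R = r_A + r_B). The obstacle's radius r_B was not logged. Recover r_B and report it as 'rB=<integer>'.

m = 976
d = (17, -1);  v_rel = (4, 2),  |v_rel|² = 20
v_rel×d = (4)·(-1) − (2)·(17) = -38
since m = R²·20 − (-38)²:  R² = (1444 + 976) / 20 = 121
R = √121 = 11  ⇒  r_B = 11 − 6 = 5

rB=5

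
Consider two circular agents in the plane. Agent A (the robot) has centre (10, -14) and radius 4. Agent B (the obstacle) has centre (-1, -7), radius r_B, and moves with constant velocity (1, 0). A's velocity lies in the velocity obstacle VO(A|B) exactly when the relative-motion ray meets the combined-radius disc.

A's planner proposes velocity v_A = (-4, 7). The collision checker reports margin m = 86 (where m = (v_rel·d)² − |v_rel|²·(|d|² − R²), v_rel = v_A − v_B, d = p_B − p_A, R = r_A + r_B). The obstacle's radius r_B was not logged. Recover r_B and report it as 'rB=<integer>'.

m = 86
d = (-11, 7);  v_rel = (-5, 7),  |v_rel|² = 74
v_rel×d = (-5)·(7) − (7)·(-11) = 42
since m = R²·74 − 42²:  R² = (1764 + 86) / 74 = 25
R = √25 = 5  ⇒  r_B = 5 − 4 = 1

rB=1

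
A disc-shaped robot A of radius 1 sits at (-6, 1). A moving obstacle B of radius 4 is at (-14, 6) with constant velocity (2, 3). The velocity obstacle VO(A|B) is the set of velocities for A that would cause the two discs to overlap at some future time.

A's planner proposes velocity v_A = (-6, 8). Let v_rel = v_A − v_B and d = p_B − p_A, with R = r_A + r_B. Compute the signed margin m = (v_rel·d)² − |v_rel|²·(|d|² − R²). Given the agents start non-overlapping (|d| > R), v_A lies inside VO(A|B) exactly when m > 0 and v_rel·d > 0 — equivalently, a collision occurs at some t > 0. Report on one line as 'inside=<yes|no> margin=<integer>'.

d = (-8, 5),  |d|² = 89;  R = 1+4 = 5,  c = 89−5² = 64
v_rel = (-8, 5),  |v_rel|² = 89;  v_rel·d = (-8)·(-8) + (5)·(5) = 89
89·t² − 178·t + 64 = 0  ⇒  m = 89² − 89·64 = 2225
m = 2225 > 0,  v_rel·d = 89 > 0  ⇒  inside

inside=yes margin=2225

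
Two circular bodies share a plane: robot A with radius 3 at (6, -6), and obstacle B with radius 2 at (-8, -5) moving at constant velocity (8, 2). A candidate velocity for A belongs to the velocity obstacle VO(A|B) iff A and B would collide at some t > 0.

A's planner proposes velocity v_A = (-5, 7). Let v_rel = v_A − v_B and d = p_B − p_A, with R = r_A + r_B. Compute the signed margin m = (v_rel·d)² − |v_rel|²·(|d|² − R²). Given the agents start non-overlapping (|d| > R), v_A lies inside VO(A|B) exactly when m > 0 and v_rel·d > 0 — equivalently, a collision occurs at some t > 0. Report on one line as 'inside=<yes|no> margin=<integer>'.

d = (-14, 1),  |d|² = 197;  R = 3+2 = 5,  c = 197−5² = 172
v_rel = (-13, 5),  |v_rel|² = 194;  v_rel·d = (-13)·(-14) + (5)·(1) = 187
194·t² − 374·t + 172 = 0  ⇒  m = 187² − 194·172 = 1601
m = 1601 > 0,  v_rel·d = 187 > 0  ⇒  inside

inside=yes margin=1601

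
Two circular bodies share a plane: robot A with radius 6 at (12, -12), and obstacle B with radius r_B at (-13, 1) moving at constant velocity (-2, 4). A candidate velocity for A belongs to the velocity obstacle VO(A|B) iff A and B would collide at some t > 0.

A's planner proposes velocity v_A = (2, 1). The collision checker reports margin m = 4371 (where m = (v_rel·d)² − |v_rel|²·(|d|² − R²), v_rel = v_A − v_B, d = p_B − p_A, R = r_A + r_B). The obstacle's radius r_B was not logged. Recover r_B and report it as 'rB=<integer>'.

m = 4371
d = (-25, 13);  v_rel = (4, -3),  |v_rel|² = 25
v_rel×d = (4)·(13) − (-3)·(-25) = -23
since m = R²·25 − (-23)²:  R² = (529 + 4371) / 25 = 196
R = √196 = 14  ⇒  r_B = 14 − 6 = 8

rB=8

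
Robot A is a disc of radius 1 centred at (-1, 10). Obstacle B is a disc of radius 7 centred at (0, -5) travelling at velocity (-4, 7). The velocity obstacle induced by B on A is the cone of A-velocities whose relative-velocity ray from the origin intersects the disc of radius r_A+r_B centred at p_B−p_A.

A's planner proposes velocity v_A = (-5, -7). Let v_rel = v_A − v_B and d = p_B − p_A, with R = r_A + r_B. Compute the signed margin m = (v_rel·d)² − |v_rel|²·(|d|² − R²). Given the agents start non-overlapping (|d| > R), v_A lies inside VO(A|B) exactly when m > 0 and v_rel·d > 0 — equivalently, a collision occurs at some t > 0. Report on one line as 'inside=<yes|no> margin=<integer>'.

d = (1, -15),  |d|² = 226;  R = 1+7 = 8,  c = 226−8² = 162
v_rel = (-1, -14),  |v_rel|² = 197;  v_rel·d = (-1)·(1) + (-14)·(-15) = 209
197·t² − 418·t + 162 = 0  ⇒  m = 209² − 197·162 = 11767
m = 11767 > 0,  v_rel·d = 209 > 0  ⇒  inside

inside=yes margin=11767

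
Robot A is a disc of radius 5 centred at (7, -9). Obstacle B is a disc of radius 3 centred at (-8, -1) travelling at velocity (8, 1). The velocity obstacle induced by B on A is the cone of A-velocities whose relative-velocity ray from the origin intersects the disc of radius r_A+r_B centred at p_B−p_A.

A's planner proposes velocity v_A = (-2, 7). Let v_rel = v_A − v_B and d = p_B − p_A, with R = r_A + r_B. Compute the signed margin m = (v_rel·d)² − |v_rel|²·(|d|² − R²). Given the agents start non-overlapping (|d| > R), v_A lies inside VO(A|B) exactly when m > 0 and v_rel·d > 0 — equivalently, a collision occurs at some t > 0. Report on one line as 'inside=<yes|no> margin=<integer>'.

d = (-15, 8),  |d|² = 289;  R = 5+3 = 8,  c = 289−8² = 225
v_rel = (-10, 6),  |v_rel|² = 136;  v_rel·d = (-10)·(-15) + (6)·(8) = 198
136·t² − 396·t + 225 = 0  ⇒  m = 198² − 136·225 = 8604
m = 8604 > 0,  v_rel·d = 198 > 0  ⇒  inside

inside=yes margin=8604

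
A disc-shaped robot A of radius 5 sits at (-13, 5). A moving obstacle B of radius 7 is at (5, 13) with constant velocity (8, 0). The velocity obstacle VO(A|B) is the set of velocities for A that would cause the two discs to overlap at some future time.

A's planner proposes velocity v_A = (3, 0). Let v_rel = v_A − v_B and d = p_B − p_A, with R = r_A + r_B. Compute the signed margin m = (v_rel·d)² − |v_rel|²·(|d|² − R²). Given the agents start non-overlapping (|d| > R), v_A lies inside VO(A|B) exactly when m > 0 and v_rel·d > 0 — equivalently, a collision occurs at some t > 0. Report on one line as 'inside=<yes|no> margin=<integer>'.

d = (18, 8),  |d|² = 388;  R = 5+7 = 12,  c = 388−12² = 244
v_rel = (-5, 0),  |v_rel|² = 25;  v_rel·d = (-5)·(18) + (0)·(8) = -90
25·t² + 180·t + 244 = 0  ⇒  m = (-90)² − 25·244 = 2000
m = 2000 > 0,  v_rel·d = -90 < 0  ⇒  outside

inside=no margin=2000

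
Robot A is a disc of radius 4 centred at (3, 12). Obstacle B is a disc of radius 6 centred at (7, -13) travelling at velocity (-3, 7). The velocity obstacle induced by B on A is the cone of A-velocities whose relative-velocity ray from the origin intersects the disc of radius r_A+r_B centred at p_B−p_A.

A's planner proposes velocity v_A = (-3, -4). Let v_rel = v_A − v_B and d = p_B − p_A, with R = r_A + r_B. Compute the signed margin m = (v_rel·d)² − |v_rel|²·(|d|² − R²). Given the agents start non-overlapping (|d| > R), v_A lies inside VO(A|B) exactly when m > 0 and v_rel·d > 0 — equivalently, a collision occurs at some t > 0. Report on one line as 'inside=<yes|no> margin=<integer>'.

d = (4, -25),  |d|² = 641;  R = 4+6 = 10,  c = 641−10² = 541
v_rel = (0, -11),  |v_rel|² = 121;  v_rel·d = (0)·(4) + (-11)·(-25) = 275
121·t² − 550·t + 541 = 0  ⇒  m = 275² − 121·541 = 10164
m = 10164 > 0,  v_rel·d = 275 > 0  ⇒  inside

inside=yes margin=10164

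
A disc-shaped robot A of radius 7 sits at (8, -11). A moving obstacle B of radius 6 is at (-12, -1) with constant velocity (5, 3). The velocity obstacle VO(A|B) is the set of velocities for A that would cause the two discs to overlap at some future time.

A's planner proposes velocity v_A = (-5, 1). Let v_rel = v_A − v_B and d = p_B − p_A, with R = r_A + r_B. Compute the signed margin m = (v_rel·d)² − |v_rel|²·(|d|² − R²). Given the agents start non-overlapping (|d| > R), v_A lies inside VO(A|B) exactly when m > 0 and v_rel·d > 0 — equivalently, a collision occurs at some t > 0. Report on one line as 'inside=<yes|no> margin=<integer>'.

d = (-20, 10),  |d|² = 500;  R = 7+6 = 13,  c = 500−13² = 331
v_rel = (-10, -2),  |v_rel|² = 104;  v_rel·d = (-10)·(-20) + (-2)·(10) = 180
104·t² − 360·t + 331 = 0  ⇒  m = 180² − 104·331 = -2024
m = -2024 < 0,  v_rel·d = 180 > 0  ⇒  outside

inside=no margin=-2024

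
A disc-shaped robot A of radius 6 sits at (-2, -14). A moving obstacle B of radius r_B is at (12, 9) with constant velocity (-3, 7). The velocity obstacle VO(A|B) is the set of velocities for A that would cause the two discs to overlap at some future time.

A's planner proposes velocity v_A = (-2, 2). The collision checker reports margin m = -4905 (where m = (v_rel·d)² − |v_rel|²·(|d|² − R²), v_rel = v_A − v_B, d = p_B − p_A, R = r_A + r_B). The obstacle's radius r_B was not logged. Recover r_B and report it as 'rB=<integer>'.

m = -4905
d = (14, 23);  v_rel = (1, -5),  |v_rel|² = 26
v_rel×d = (1)·(23) − (-5)·(14) = 93
since m = R²·26 − 93²:  R² = (8649 + -4905) / 26 = 144
R = √144 = 12  ⇒  r_B = 12 − 6 = 6

rB=6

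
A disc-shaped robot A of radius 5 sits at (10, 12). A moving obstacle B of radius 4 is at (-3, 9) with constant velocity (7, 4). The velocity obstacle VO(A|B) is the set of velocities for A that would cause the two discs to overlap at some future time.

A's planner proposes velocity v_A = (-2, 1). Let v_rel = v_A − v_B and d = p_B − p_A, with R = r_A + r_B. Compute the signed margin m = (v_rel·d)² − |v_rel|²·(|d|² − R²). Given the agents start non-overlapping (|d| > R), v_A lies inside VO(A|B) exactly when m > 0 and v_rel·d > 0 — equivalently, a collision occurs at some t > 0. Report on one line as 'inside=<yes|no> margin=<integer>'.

d = (-13, -3),  |d|² = 178;  R = 5+4 = 9,  c = 178−9² = 97
v_rel = (-9, -3),  |v_rel|² = 90;  v_rel·d = (-9)·(-13) + (-3)·(-3) = 126
90·t² − 252·t + 97 = 0  ⇒  m = 126² − 90·97 = 7146
m = 7146 > 0,  v_rel·d = 126 > 0  ⇒  inside

inside=yes margin=7146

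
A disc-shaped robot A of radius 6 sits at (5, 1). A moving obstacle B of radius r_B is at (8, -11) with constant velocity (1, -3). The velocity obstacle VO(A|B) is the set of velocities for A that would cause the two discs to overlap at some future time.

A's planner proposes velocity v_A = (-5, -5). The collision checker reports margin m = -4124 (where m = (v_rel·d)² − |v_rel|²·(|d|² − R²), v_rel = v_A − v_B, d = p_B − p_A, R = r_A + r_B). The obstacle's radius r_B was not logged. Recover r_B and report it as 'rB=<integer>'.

m = -4124
d = (3, -12);  v_rel = (-6, -2),  |v_rel|² = 40
v_rel×d = (-6)·(-12) − (-2)·(3) = 78
since m = R²·40 − 78²:  R² = (6084 + -4124) / 40 = 49
R = √49 = 7  ⇒  r_B = 7 − 6 = 1

rB=1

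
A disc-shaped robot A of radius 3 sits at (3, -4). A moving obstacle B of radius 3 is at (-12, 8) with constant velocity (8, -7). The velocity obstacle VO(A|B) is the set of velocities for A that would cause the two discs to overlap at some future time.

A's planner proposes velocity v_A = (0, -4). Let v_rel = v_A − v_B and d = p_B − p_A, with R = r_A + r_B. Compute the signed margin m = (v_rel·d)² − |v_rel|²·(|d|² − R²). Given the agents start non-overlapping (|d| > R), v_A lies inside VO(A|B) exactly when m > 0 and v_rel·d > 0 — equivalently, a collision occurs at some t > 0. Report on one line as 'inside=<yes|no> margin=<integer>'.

d = (-15, 12),  |d|² = 369;  R = 3+3 = 6,  c = 369−6² = 333
v_rel = (-8, 3),  |v_rel|² = 73;  v_rel·d = (-8)·(-15) + (3)·(12) = 156
73·t² − 312·t + 333 = 0  ⇒  m = 156² − 73·333 = 27
m = 27 > 0,  v_rel·d = 156 > 0  ⇒  inside

inside=yes margin=27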